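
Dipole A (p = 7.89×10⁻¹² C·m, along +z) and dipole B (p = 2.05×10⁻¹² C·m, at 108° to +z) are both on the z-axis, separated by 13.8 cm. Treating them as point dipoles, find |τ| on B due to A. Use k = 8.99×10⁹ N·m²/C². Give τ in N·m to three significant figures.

The second dipole sits on the axis of the first, so the field there is axial: E₁ = 2kp₁/r³ along +z.
E₁ = 2(8.99×10⁹)(7.89×10⁻¹²)/(0.138)³ = 53.98 N/C.
Torque on the second dipole: τ = p₂ E₁ sinθ.
τ = (2.05×10⁻¹²)(53.98)·sin108° = 1.052×10⁻¹⁰ N·m.

τ ≈ 1.05×10⁻¹⁰ N·m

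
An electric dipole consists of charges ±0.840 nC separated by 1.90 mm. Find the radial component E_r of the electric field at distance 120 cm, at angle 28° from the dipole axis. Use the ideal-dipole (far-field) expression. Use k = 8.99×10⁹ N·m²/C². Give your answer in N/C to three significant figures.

Dipole moment p = qd = (8.40×10⁻¹⁰ C)(0.00190 m) = 1.596×10⁻¹² C·m.
For a dipole, E_r = (2kp cosθ)/r³.
kp/r³ = (8.99×10⁹)(1.596×10⁻¹²)/(1.20)³ = 0.008303 N/C.
E_r = 2·0.008303·cos28° = 0.01466 N/C.

E_r ≈ 0.0147 N/C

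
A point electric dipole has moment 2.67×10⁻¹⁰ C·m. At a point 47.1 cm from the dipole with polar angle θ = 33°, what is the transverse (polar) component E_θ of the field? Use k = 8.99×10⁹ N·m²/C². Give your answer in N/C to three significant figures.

E_θ ≈ 12.5 N/C

For a dipole, E_θ = (kp sinθ)/r³.
kp/r³ = (8.99×10⁹)(2.67×10⁻¹⁰)/(0.471)³ = 22.97 N/C.
E_θ = 22.97·sin33° = 12.51 N/C.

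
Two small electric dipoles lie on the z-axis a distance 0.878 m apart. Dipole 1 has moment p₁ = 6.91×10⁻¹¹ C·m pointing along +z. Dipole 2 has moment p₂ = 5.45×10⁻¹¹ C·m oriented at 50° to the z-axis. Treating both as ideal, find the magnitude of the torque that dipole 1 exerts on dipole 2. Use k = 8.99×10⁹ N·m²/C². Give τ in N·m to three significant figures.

The second dipole sits on the axis of the first, so the field there is axial: E₁ = 2kp₁/r³ along +z.
E₁ = 2(8.99×10⁹)(6.91×10⁻¹¹)/(0.878)³ = 1.836 N/C.
Torque on the second dipole: τ = p₂ E₁ sinθ.
τ = (5.45×10⁻¹¹)(1.836)·sin50° = 7.664×10⁻¹¹ N·m.

τ ≈ 7.66×10⁻¹¹ N·m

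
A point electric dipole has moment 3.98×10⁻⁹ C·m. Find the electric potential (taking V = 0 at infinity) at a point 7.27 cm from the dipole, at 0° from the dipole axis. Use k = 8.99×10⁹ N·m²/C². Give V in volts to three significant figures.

V ≈ 6770 V

The dipole potential is V = kp cosθ / r².
V = (8.99×10⁹)(3.98×10⁻⁹)·cos0° / (0.0727)² = 6770 V.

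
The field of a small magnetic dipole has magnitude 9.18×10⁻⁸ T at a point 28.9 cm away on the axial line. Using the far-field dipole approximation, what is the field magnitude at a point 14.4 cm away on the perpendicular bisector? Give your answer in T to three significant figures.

B ≈ 3.71×10⁻⁷ T

Dipole fields scale as 1/r³ in the far field.
The axial field is twice the equatorial field at the same r, so the geometry factor is 1/2.
B₂ = B₁ · (1/2) · (r₁/r₂)³ = 9.18×10⁻⁸ · 0.5 · (28.9/14.4)³.
(r₁/r₂)³ = (2.007)³ = 8.084.
B₂ ≈ 3.710×10⁻⁷ T.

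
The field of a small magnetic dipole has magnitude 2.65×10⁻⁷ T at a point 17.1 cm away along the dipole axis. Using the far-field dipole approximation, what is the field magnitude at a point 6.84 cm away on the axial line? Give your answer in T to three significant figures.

Dipole fields scale as 1/r³ in the far field; the geometry is the same at both points.
B₂ = B₁ · (r₁/r₂)³ = 2.65×10⁻⁷ · (17.1/6.84)³.
(r₁/r₂)³ = (2.5)³ = 15.62.
B₂ ≈ 4.141×10⁻⁶ T.

B ≈ 4.14×10⁻⁶ T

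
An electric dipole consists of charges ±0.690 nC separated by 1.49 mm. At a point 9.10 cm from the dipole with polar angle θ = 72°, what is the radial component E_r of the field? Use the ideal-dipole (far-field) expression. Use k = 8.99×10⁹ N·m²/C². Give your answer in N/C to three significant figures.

E_r ≈ 7.58 N/C

Dipole moment p = qd = (6.90×10⁻¹⁰ C)(0.00149 m) = 1.028×10⁻¹² C·m.
For a dipole, E_r = (2kp cosθ)/r³.
kp/r³ = (8.99×10⁹)(1.028×10⁻¹²)/(0.0910)³ = 12.26 N/C.
E_r = 2·12.26·cos72° = 7.580 N/C.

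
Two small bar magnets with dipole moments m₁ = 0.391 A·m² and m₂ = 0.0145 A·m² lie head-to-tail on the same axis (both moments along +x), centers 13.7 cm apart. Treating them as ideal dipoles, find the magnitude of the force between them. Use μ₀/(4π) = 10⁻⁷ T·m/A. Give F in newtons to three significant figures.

On-axis B of dipole 1: B = (μ₀/4π)·2m₁/r³. Force on dipole 2: F = m₂·dB/dr.
dB/dr = −(μ₀/4π)·6m₁/r⁴, so |F| = (μ₀/4π)·6m₁m₂/r⁴.
F = 6(10⁻⁷)(0.391)(0.0145)/(0.137)⁴ = 9.656×10⁻⁶ N.

F ≈ 9.66×10⁻⁶ N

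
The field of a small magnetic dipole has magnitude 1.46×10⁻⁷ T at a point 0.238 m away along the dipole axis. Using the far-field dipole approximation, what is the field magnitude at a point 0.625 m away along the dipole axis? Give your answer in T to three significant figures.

Dipole fields scale as 1/r³ in the far field; the geometry is the same at both points.
B₂ = B₁ · (r₁/r₂)³ = 1.46×10⁻⁷ · (0.238/0.625)³.
(r₁/r₂)³ = (0.3808)³ = 0.05522.
B₂ ≈ 8.062×10⁻⁹ T.

B ≈ 8.06×10⁻⁹ T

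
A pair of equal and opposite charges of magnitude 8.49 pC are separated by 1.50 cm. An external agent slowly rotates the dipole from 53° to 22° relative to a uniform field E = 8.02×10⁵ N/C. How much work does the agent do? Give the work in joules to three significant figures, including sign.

Dipole moment p = qd = (8.49×10⁻¹² C)(0.0150 m) = 1.274×10⁻¹³ C·m.
W_ext = ΔU = U(θ₂) − U(θ₁) = −pE cosθ₂ − (−pE cosθ₁) = pE(cosθ₁ − cosθ₂).
W = (1.274×10⁻¹³)(8.02×10⁵)·(cos53° − cos22°) = (1.022×10⁻⁷)·(-0.3254) = -3.324×10⁻⁸ J.

W ≈ -3.32×10⁻⁸ J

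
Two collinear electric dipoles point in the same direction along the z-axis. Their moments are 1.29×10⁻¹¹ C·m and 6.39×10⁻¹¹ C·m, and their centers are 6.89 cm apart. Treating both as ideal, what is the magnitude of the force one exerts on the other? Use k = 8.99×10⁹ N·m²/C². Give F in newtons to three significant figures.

F ≈ 1.97×10⁻⁶ N

On-axis field of dipole 1 at distance r: E = 2kp₁/r³. Force on dipole 2 is F = p₂·dE/dr (gradient along axis).
dE/dr = −6kp₁/r⁴, so |F| = 6kp₁p₂/r⁴ (attractive for aligned moments).
F = 6(8.99×10⁹)(1.29×10⁻¹¹)(6.39×10⁻¹¹)/(0.0689)⁴ = 1.973×10⁻⁶ N.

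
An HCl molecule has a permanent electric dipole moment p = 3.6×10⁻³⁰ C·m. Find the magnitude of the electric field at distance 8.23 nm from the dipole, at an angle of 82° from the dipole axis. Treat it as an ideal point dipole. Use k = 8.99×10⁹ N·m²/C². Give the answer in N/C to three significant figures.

E ≈ 5.97×10⁴ N/C

At angle θ the dipole field magnitude is E = (kp/r³)·√(1 + 3cos²θ).
kp/r³ = (8.99×10⁹)(3.60×10⁻³⁰) / (8.23×10⁻⁹)³ = 5.806×10⁴ N/C.
√(1 + 3cos²82°) = √(1 + 3·0.0194) = √1.0581 ≈ 1.0286.
E ≈ 5.806×10⁴ × 1.029 = 5.972×10⁴ N/C.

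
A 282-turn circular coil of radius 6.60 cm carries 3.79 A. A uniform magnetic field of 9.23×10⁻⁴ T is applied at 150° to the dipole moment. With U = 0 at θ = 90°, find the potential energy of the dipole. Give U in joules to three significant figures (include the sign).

U ≈ 0.0117 J

m = NIA = NIπa² = 282·(3.79)·π·(0.0660)² = 14.63 A·m².
U = −m·B = −mB cosθ.
U = −(14.63)(9.23×10⁻⁴)·cos150° = 0.01169 J.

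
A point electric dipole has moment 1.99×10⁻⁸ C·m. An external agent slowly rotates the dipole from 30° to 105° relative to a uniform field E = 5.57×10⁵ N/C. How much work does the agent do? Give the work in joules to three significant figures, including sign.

W ≈ 0.0125 J

W_ext = ΔU = U(θ₂) − U(θ₁) = −pE cosθ₂ − (−pE cosθ₁) = pE(cosθ₁ − cosθ₂).
W = (1.99×10⁻⁸)(5.57×10⁵)·(cos30° − cos105°) = (0.01108)·(+1.1248) = 0.01247 J.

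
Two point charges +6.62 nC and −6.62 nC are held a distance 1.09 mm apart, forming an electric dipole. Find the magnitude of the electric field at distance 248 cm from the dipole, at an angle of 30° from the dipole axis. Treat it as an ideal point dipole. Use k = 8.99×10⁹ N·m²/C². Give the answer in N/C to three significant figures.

E ≈ 0.00767 N/C

Dipole moment p = qd = (6.62×10⁻⁹ C)(0.00109 m) = 7.216×10⁻¹² C·m.
At angle θ the dipole field magnitude is E = (kp/r³)·√(1 + 3cos²θ).
kp/r³ = (8.99×10⁹)(7.216×10⁻¹²) / (2.48)³ = 0.004253 N/C.
√(1 + 3cos²30°) = √(1 + 3·0.7500) = √3.2500 ≈ 1.8028.
E ≈ 0.004253 × 1.803 = 0.007667 N/C.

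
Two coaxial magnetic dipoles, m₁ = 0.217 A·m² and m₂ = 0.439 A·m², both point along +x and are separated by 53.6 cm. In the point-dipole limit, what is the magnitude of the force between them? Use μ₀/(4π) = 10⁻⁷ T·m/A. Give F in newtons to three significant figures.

On-axis B of dipole 1: B = (μ₀/4π)·2m₁/r³. Force on dipole 2: F = m₂·dB/dr.
dB/dr = −(μ₀/4π)·6m₁/r⁴, so |F| = (μ₀/4π)·6m₁m₂/r⁴.
F = 6(10⁻⁷)(0.217)(0.439)/(0.536)⁴ = 6.925×10⁻⁷ N.

F ≈ 6.92×10⁻⁷ N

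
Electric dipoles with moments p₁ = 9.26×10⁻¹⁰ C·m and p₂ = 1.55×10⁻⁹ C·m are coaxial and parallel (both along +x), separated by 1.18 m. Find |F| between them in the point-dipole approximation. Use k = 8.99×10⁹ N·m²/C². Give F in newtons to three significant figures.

On-axis field of dipole 1 at distance r: E = 2kp₁/r³. Force on dipole 2 is F = p₂·dE/dr (gradient along axis).
dE/dr = −6kp₁/r⁴, so |F| = 6kp₁p₂/r⁴ (attractive for aligned moments).
F = 6(8.99×10⁹)(9.26×10⁻¹⁰)(1.55×10⁻⁹)/(1.18)⁴ = 3.993×10⁻⁸ N.

F ≈ 3.99×10⁻⁸ N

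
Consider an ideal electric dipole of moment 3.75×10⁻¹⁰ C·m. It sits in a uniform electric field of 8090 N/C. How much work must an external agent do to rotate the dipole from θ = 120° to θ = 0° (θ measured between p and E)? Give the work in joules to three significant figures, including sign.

W ≈ -4.55×10⁻⁶ J

W_ext = ΔU = U(θ₂) − U(θ₁) = −pE cosθ₂ − (−pE cosθ₁) = pE(cosθ₁ − cosθ₂).
W = (3.75×10⁻¹⁰)(8090)·(cos120° − cos0°) = (3.034×10⁻⁶)·(-1.5000) = -4.551×10⁻⁶ J.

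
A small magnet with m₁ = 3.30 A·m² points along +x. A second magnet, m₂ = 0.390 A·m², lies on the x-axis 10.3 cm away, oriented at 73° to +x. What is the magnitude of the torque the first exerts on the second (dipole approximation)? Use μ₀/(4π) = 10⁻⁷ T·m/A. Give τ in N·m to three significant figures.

Dipole B is on the axis of dipole A, so B₁ there is axial: B₁ = (μ₀/4π)·2m₁/r³ along +x.
B₁ = 2(10⁻⁷)(3.30)/(0.103)³ = 6.040×10⁻⁴ T.
τ = m₂ B₁ sinθ.
τ = (0.390)(6.040×10⁻⁴)·sin73° = 2.253×10⁻⁴ N·m.

τ ≈ 2.25×10⁻⁴ N·m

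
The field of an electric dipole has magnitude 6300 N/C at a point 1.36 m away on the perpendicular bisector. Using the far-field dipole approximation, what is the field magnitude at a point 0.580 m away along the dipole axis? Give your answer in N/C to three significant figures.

Dipole fields scale as 1/r³ in the far field.
The axial field is twice the equatorial field at the same r, so the geometry factor is 2/1.
E₂ = E₁ · (2/1) · (r₁/r₂)³ = 6300 · 2 · (1.36/0.580)³.
(r₁/r₂)³ = (2.345)³ = 12.89.
E₂ ≈ 1.624×10⁵ N/C.

E ≈ 1.62×10⁵ N/C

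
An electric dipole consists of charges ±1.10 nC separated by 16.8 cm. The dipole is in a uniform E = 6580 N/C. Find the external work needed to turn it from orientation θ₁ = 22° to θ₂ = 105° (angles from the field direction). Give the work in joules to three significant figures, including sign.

W ≈ 1.44×10⁻⁶ J

Dipole moment p = qd = (1.10×10⁻⁹ C)(0.168 m) = 1.848×10⁻¹⁰ C·m.
W_ext = ΔU = U(θ₂) − U(θ₁) = −pE cosθ₂ − (−pE cosθ₁) = pE(cosθ₁ − cosθ₂).
W = (1.848×10⁻¹⁰)(6580)·(cos22° − cos105°) = (1.216×10⁻⁶)·(+1.1860) = 1.442×10⁻⁶ J.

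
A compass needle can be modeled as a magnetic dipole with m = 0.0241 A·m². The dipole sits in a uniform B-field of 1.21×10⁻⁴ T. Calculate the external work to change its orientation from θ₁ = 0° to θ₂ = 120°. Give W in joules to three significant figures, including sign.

W_ext = ΔU = −mB cosθ₂ + mB cosθ₁ = mB(cosθ₁ − cosθ₂).
W = (0.0241)(1.21×10⁻⁴)·(cos0° − cos120°) = (2.916×10⁻⁶)·(+1.5000) = 4.374×10⁻⁶ J.

W ≈ 4.37×10⁻⁶ J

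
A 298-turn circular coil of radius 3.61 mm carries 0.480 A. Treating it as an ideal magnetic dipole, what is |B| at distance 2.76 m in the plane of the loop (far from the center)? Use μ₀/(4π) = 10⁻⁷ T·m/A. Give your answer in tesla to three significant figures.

m = NIA = NIπa² = 298·(0.480)·π·(0.00361)² = 0.005856 A·m².
In the equatorial plane B = (μ₀/4π)·m/r³ (half the axial value).
B = (10⁻⁷)·(0.005856) / (2.76)³ = 2.785×10⁻¹¹ T.

B ≈ 2.79×10⁻¹¹ T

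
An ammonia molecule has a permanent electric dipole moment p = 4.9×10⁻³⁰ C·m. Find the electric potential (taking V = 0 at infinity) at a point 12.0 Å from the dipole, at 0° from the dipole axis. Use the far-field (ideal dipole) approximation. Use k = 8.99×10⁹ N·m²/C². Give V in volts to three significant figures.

V ≈ 0.0306 V

The dipole potential is V = kp cosθ / r².
V = (8.99×10⁹)(4.90×10⁻³⁰)·cos0° / (1.20×10⁻⁹)² = 0.03059 V.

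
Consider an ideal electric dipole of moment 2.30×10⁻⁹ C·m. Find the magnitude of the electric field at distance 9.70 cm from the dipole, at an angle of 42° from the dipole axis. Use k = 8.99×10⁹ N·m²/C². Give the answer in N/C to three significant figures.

E ≈ 3.69×10⁴ N/C

At angle θ the dipole field magnitude is E = (kp/r³)·√(1 + 3cos²θ).
kp/r³ = (8.99×10⁹)(2.30×10⁻⁹) / (0.0970)³ = 2.266×10⁴ N/C.
√(1 + 3cos²42°) = √(1 + 3·0.5523) = √2.6568 ≈ 1.6300.
E ≈ 2.266×10⁴ × 1.630 = 3.693×10⁴ N/C.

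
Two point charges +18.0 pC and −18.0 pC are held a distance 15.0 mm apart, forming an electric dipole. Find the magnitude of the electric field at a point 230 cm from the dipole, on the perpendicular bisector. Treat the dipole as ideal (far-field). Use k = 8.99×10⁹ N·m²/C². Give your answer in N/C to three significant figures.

Dipole moment p = qd = (1.80×10⁻¹¹ C)(0.0150 m) = 2.70×10⁻¹³ C·m.
On the perpendicular bisector E = kp/r³ (half the axial value at the same distance).
E = (8.99×10⁹)(2.70×10⁻¹³) / (2.30)³ = 1.995×10⁻⁴ N/C.

E ≈ 1.99×10⁻⁴ N/C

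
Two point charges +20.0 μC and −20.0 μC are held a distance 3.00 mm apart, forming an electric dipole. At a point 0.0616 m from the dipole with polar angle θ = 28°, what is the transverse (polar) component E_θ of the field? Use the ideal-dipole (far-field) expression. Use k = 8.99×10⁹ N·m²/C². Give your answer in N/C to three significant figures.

Dipole moment p = qd = (2.00×10⁻⁵ C)(0.00300 m) = 6.00×10⁻⁸ C·m.
For a dipole, E_θ = (kp sinθ)/r³.
kp/r³ = (8.99×10⁹)(6.00×10⁻⁸)/(0.0616)³ = 2.308×10⁶ N/C.
E_θ = 2.308×10⁶·sin28° = 1.083×10⁶ N/C.

E_θ ≈ 1.08×10⁶ N/C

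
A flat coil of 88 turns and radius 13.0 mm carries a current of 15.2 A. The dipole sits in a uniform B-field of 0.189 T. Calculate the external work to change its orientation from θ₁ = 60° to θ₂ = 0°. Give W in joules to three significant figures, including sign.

W ≈ -0.0671 J

m = NIA = NIπa² = 88·(15.2)·π·(0.0130)² = 0.7102 A·m².
W_ext = ΔU = −mB cosθ₂ + mB cosθ₁ = mB(cosθ₁ − cosθ₂).
W = (0.7102)(0.189)·(cos60° − cos0°) = (0.1342)·(-0.5000) = -0.06711 J.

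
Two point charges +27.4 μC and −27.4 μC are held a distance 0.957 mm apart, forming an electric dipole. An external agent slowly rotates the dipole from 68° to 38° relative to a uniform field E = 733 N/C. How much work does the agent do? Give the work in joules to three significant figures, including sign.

W ≈ -7.95×10⁻⁶ J

Dipole moment p = qd = (2.74×10⁻⁵ C)(9.57×10⁻⁴ m) = 2.622×10⁻⁸ C·m.
W_ext = ΔU = U(θ₂) − U(θ₁) = −pE cosθ₂ − (−pE cosθ₁) = pE(cosθ₁ − cosθ₂).
W = (2.622×10⁻⁸)(733)·(cos68° − cos38°) = (1.922×10⁻⁵)·(-0.4134) = -7.945×10⁻⁶ J.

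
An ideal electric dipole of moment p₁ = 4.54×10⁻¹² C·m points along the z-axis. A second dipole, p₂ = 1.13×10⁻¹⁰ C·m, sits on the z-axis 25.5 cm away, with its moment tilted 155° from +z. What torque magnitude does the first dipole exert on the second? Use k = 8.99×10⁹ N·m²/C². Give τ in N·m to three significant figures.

The second dipole sits on the axis of the first, so the field there is axial: E₁ = 2kp₁/r³ along +z.
E₁ = 2(8.99×10⁹)(4.54×10⁻¹²)/(0.255)³ = 4.923 N/C.
Torque on the second dipole: τ = p₂ E₁ sinθ.
τ = (1.13×10⁻¹⁰)(4.923)·sin155° = 2.351×10⁻¹⁰ N·m.

τ ≈ 2.35×10⁻¹⁰ N·m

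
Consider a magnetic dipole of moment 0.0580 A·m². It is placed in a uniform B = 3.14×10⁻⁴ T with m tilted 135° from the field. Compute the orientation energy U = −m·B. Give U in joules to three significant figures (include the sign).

U = −m·B = −mB cosθ.
U = −(0.0580)(3.14×10⁻⁴)·cos135° = 1.288×10⁻⁵ J.

U ≈ 1.29×10⁻⁵ J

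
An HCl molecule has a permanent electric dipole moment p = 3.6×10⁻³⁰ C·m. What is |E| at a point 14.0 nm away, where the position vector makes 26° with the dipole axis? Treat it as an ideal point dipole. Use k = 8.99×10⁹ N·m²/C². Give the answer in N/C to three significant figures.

E ≈ 2.18×10⁴ N/C

At angle θ the dipole field magnitude is E = (kp/r³)·√(1 + 3cos²θ).
kp/r³ = (8.99×10⁹)(3.60×10⁻³⁰) / (1.40×10⁻⁸)³ = 1.179×10⁴ N/C.
√(1 + 3cos²26°) = √(1 + 3·0.8078) = √3.4235 ≈ 1.8503.
E ≈ 1.179×10⁴ × 1.850 = 2.182×10⁴ N/C.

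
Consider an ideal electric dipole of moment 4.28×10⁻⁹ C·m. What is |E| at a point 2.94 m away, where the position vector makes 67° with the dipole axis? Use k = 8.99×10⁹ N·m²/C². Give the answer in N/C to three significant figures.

E ≈ 1.83 N/C

At angle θ the dipole field magnitude is E = (kp/r³)·√(1 + 3cos²θ).
kp/r³ = (8.99×10⁹)(4.28×10⁻⁹) / (2.94)³ = 1.514 N/C.
√(1 + 3cos²67°) = √(1 + 3·0.1527) = √1.4580 ≈ 1.2075.
E ≈ 1.514 × 1.207 = 1.828 N/C.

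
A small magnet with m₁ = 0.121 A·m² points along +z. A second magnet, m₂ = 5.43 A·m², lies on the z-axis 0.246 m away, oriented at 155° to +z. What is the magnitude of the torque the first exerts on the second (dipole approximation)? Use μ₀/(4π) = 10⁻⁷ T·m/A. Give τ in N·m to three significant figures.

Dipole B is on the axis of dipole A, so B₁ there is axial: B₁ = (μ₀/4π)·2m₁/r³ along +z.
B₁ = 2(10⁻⁷)(0.121)/(0.246)³ = 1.626×10⁻⁶ T.
τ = m₂ B₁ sinθ.
τ = (5.43)(1.626×10⁻⁶)·sin155° = 3.730×10⁻⁶ N·m.

τ ≈ 3.73×10⁻⁶ N·m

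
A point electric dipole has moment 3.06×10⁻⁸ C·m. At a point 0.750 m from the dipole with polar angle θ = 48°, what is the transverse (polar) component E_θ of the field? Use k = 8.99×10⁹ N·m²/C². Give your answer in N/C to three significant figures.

For a dipole, E_θ = (kp sinθ)/r³.
kp/r³ = (8.99×10⁹)(3.06×10⁻⁸)/(0.750)³ = 652.1 N/C.
E_θ = 652.1·sin48° = 484.6 N/C.

E_θ ≈ 485 N/C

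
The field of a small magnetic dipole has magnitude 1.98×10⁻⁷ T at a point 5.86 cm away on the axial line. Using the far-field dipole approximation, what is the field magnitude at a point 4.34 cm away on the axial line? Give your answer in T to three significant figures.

B ≈ 4.87×10⁻⁷ T

Dipole fields scale as 1/r³ in the far field; the geometry is the same at both points.
B₂ = B₁ · (r₁/r₂)³ = 1.98×10⁻⁷ · (5.86/4.34)³.
(r₁/r₂)³ = (1.35)³ = 2.462.
B₂ ≈ 4.874×10⁻⁷ T.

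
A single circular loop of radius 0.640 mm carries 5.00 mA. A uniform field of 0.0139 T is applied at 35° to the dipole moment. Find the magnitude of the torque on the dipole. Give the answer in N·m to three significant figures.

τ ≈ 5.13×10⁻¹¹ N·m

Magnetic moment m = IA = Iπa² = (0.00500)·π·(6.40×10⁻⁴)² = 6.434×10⁻⁹ A·m².
Torque on a magnetic dipole: τ = mB sinθ.
τ = (6.434×10⁻⁹)(0.0139)·sin35° = 5.130×10⁻¹¹ N·m.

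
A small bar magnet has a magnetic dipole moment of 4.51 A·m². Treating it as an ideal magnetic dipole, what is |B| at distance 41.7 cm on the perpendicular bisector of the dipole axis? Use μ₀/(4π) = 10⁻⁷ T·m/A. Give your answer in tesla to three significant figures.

In the equatorial plane B = (μ₀/4π)·m/r³ (half the axial value).
B = (10⁻⁷)·(4.51) / (0.417)³ = 6.220×10⁻⁶ T.

B ≈ 6.22×10⁻⁶ T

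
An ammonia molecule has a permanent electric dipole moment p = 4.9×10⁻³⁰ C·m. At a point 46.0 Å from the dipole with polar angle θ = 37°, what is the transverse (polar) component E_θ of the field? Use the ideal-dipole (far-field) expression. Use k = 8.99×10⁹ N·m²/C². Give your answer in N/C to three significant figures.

E_θ ≈ 2.72×10⁵ N/C

For a dipole, E_θ = (kp sinθ)/r³.
kp/r³ = (8.99×10⁹)(4.90×10⁻³⁰)/(4.60×10⁻⁹)³ = 4.526×10⁵ N/C.
E_θ = 4.526×10⁵·sin37° = 2.724×10⁵ N/C.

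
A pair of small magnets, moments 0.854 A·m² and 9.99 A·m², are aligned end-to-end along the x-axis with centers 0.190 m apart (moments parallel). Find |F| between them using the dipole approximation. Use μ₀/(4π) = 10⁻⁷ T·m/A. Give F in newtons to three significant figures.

On-axis B of dipole 1: B = (μ₀/4π)·2m₁/r³. Force on dipole 2: F = m₂·dB/dr.
dB/dr = −(μ₀/4π)·6m₁/r⁴, so |F| = (μ₀/4π)·6m₁m₂/r⁴.
F = 6(10⁻⁷)(0.854)(9.99)/(0.190)⁴ = 0.003928 N.

F ≈ 0.00393 N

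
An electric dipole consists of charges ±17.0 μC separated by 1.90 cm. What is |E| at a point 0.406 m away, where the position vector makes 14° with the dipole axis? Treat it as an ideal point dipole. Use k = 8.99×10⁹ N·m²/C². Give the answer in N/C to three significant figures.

E ≈ 8.49×10⁴ N/C

Dipole moment p = qd = (1.70×10⁻⁵ C)(0.0190 m) = 3.23×10⁻⁷ C·m.
At angle θ the dipole field magnitude is E = (kp/r³)·√(1 + 3cos²θ).
kp/r³ = (8.99×10⁹)(3.23×10⁻⁷) / (0.406)³ = 4.339×10⁴ N/C.
√(1 + 3cos²14°) = √(1 + 3·0.9415) = √3.8244 ≈ 1.9556.
E ≈ 4.339×10⁴ × 1.956 = 8.485×10⁴ N/C.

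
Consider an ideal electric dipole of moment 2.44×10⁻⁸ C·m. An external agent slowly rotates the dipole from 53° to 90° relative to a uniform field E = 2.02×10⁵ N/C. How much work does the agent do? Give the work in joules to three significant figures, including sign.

W ≈ 0.00297 J

W_ext = ΔU = U(θ₂) − U(θ₁) = −pE cosθ₂ − (−pE cosθ₁) = pE(cosθ₁ − cosθ₂).
W = (2.44×10⁻⁸)(2.02×10⁵)·(cos53° − cos90°) = (0.004929)·(+0.6018) = 0.002966 J.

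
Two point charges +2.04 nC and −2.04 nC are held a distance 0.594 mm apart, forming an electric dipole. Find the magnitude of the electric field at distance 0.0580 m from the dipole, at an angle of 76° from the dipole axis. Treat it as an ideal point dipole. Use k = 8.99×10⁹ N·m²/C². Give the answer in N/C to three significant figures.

Dipole moment p = qd = (2.04×10⁻⁹ C)(5.94×10⁻⁴ m) = 1.212×10⁻¹² C·m.
At angle θ the dipole field magnitude is E = (kp/r³)·√(1 + 3cos²θ).
kp/r³ = (8.99×10⁹)(1.212×10⁻¹²) / (0.0580)³ = 55.84 N/C.
√(1 + 3cos²76°) = √(1 + 3·0.0585) = √1.1756 ≈ 1.0842.
E ≈ 55.84 × 1.084 = 60.55 N/C.

E ≈ 60.5 N/C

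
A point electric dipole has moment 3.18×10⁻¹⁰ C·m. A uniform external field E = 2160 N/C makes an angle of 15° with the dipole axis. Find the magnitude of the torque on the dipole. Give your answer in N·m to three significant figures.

Torque on an electric dipole: τ = pE sinθ.
τ = (3.18×10⁻¹⁰)(2160)·sin15° = 1.778×10⁻⁷ N·m.

τ ≈ 1.78×10⁻⁷ N·m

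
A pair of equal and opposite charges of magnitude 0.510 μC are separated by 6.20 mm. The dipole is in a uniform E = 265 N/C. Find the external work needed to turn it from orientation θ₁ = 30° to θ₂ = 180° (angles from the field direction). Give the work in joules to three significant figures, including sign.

W ≈ 1.56×10⁻⁶ J

Dipole moment p = qd = (5.10×10⁻⁷ C)(0.00620 m) = 3.162×10⁻⁹ C·m.
W_ext = ΔU = U(θ₂) − U(θ₁) = −pE cosθ₂ − (−pE cosθ₁) = pE(cosθ₁ − cosθ₂).
W = (3.162×10⁻⁹)(265)·(cos30° − cos180°) = (8.379×10⁻⁷)·(+1.8660) = 1.564×10⁻⁶ J.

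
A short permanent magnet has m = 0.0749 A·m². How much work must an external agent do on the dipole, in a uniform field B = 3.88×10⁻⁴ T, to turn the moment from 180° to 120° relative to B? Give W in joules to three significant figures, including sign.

W ≈ -1.45×10⁻⁵ J

W_ext = ΔU = −mB cosθ₂ + mB cosθ₁ = mB(cosθ₁ − cosθ₂).
W = (0.0749)(3.88×10⁻⁴)·(cos180° − cos120°) = (2.906×10⁻⁵)·(-0.5000) = -1.453×10⁻⁵ J.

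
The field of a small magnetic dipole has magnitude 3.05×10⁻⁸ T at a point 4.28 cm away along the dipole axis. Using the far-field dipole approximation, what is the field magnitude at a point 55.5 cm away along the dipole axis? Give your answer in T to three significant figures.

B ≈ 1.40×10⁻¹¹ T

Dipole fields scale as 1/r³ in the far field; the geometry is the same at both points.
B₂ = B₁ · (r₁/r₂)³ = 3.05×10⁻⁸ · (4.28/55.5)³.
(r₁/r₂)³ = (0.07712)³ = 0.0004586.
B₂ ≈ 1.399×10⁻¹¹ T.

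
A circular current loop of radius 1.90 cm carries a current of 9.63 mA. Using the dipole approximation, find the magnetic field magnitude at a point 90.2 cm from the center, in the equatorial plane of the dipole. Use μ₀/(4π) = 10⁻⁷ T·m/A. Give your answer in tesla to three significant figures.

B ≈ 1.49×10⁻¹² T

Magnetic moment m = IA = Iπa² = (0.00963)·π·(0.0190)² = 1.092×10⁻⁵ A·m².
In the equatorial plane B = (μ₀/4π)·m/r³ (half the axial value).
B = (10⁻⁷)·(1.092×10⁻⁵) / (0.902)³ = 1.488×10⁻¹² T.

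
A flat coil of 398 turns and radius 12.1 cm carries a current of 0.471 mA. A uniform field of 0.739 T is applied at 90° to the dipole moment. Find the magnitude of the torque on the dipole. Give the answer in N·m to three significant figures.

τ ≈ 0.00637 N·m

m = NIA = NIπa² = 398·(4.71×10⁻⁴)·π·(0.121)² = 0.008622 A·m².
Torque on a magnetic dipole: τ = mB sinθ.
τ = (0.008622)(0.739)·sin90° = 0.006372 N·m.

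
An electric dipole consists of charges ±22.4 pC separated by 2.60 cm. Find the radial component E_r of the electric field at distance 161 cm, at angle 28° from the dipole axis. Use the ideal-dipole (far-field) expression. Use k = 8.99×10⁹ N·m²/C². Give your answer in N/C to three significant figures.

Dipole moment p = qd = (2.24×10⁻¹¹ C)(0.0260 m) = 5.824×10⁻¹³ C·m.
For a dipole, E_r = (2kp cosθ)/r³.
kp/r³ = (8.99×10⁹)(5.824×10⁻¹³)/(1.61)³ = 0.001255 N/C.
E_r = 2·0.001255·cos28° = 0.002215 N/C.

E_r ≈ 0.00222 N/C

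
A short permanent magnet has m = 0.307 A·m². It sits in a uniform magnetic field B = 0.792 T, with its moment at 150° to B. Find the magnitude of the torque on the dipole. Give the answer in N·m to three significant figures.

Torque on a magnetic dipole: τ = mB sinθ.
τ = (0.307)(0.792)·sin150° = 0.1216 N·m.

τ ≈ 0.122 N·m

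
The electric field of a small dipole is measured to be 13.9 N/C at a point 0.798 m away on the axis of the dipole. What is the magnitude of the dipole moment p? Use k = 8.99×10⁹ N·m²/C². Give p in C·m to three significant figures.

p ≈ 3.93×10⁻¹⁰ C·m

On axis E = 2kp/r³, so p = Er³/(2k).
p = (13.9)·(0.798)³ / (2·8.99×10⁹) = 3.929×10⁻¹⁰ C·m.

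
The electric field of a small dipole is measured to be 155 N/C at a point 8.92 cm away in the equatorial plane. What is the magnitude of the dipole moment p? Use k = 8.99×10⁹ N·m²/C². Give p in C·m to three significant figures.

p ≈ 1.22×10⁻¹¹ C·m

In the equatorial plane E = kp/r³, so p = Er³/(k).
p = (155)·(0.0892)³ / (8.99×10⁹) = 1.224×10⁻¹¹ C·m.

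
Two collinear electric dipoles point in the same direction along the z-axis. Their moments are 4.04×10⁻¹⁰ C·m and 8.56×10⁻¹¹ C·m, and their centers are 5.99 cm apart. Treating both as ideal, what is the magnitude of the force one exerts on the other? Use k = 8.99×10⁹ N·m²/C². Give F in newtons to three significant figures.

On-axis field of dipole 1 at distance r: E = 2kp₁/r³. Force on dipole 2 is F = p₂·dE/dr (gradient along axis).
dE/dr = −6kp₁/r⁴, so |F| = 6kp₁p₂/r⁴ (attractive for aligned moments).
F = 6(8.99×10⁹)(4.04×10⁻¹⁰)(8.56×10⁻¹¹)/(0.0599)⁴ = 1.449×10⁻⁴ N.

F ≈ 1.45×10⁻⁴ N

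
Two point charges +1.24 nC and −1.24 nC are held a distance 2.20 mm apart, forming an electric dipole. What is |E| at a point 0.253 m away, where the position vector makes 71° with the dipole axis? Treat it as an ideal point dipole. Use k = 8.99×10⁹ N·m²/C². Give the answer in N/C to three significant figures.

E ≈ 1.74 N/C

Dipole moment p = qd = (1.24×10⁻⁹ C)(0.00220 m) = 2.728×10⁻¹² C·m.
At angle θ the dipole field magnitude is E = (kp/r³)·√(1 + 3cos²θ).
kp/r³ = (8.99×10⁹)(2.728×10⁻¹²) / (0.253)³ = 1.514 N/C.
√(1 + 3cos²71°) = √(1 + 3·0.1060) = √1.3180 ≈ 1.1480.
E ≈ 1.514 × 1.148 = 1.739 N/C.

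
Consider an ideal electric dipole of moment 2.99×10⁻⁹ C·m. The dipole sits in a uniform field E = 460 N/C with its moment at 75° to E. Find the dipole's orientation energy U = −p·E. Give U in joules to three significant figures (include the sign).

U = −p·E = −pE cosθ.
U = −(2.99×10⁻⁹)(460)·cos75° = -3.560×10⁻⁷ J.

U ≈ -3.56×10⁻⁷ J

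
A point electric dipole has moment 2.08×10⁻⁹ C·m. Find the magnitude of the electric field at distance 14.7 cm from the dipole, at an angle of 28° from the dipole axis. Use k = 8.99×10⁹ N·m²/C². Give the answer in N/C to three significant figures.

E ≈ 1.08×10⁴ N/C

At angle θ the dipole field magnitude is E = (kp/r³)·√(1 + 3cos²θ).
kp/r³ = (8.99×10⁹)(2.08×10⁻⁹) / (0.147)³ = 5887 N/C.
√(1 + 3cos²28°) = √(1 + 3·0.7796) = √3.3388 ≈ 1.8272.
E ≈ 5887 × 1.827 = 1.076×10⁴ N/C.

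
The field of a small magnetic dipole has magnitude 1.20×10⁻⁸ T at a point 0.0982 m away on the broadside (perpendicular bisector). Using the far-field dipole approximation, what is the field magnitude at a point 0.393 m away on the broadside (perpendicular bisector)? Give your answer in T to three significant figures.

B ≈ 1.87×10⁻¹⁰ T

Dipole fields scale as 1/r³ in the far field; the geometry is the same at both points.
B₂ = B₁ · (r₁/r₂)³ = 1.20×10⁻⁸ · (0.0982/0.393)³.
(r₁/r₂)³ = (0.2499)³ = 0.0156.
B₂ ≈ 1.872×10⁻¹⁰ T.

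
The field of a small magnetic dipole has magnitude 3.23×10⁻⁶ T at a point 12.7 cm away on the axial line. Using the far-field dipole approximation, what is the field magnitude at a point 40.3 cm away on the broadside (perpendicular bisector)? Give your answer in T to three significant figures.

Dipole fields scale as 1/r³ in the far field.
The axial field is twice the equatorial field at the same r, so the geometry factor is 1/2.
B₂ = B₁ · (1/2) · (r₁/r₂)³ = 3.23×10⁻⁶ · 0.5 · (12.7/40.3)³.
(r₁/r₂)³ = (0.3151)³ = 0.0313.
B₂ ≈ 5.054×10⁻⁸ T.

B ≈ 5.05×10⁻⁸ T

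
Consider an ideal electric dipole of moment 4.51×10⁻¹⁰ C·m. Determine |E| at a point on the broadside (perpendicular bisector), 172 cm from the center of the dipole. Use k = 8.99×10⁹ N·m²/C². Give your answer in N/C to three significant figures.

E ≈ 0.797 N/C

In the equatorial plane E = kp/r³.
E = (8.99×10⁹)(4.51×10⁻¹⁰) / (1.72)³ = 0.7968 N/C.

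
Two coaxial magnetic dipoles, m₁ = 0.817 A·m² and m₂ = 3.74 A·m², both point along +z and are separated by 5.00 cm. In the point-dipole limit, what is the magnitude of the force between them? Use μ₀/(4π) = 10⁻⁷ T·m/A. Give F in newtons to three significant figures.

F ≈ 0.293 N

On-axis B of dipole 1: B = (μ₀/4π)·2m₁/r³. Force on dipole 2: F = m₂·dB/dr.
dB/dr = −(μ₀/4π)·6m₁/r⁴, so |F| = (μ₀/4π)·6m₁m₂/r⁴.
F = 6(10⁻⁷)(0.817)(3.74)/(0.0500)⁴ = 0.2933 N.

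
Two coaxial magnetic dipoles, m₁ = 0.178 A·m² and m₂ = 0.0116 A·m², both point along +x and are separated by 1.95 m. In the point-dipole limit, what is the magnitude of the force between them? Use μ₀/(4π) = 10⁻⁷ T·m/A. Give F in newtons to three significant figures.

On-axis B of dipole 1: B = (μ₀/4π)·2m₁/r³. Force on dipole 2: F = m₂·dB/dr.
dB/dr = −(μ₀/4π)·6m₁/r⁴, so |F| = (μ₀/4π)·6m₁m₂/r⁴.
F = 6(10⁻⁷)(0.178)(0.0116)/(1.95)⁴ = 8.568×10⁻¹¹ N.

F ≈ 8.57×10⁻¹¹ N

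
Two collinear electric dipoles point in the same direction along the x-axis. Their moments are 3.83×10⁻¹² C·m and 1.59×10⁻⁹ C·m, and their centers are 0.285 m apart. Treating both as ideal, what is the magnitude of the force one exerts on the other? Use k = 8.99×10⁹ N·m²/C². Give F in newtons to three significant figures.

On-axis field of dipole 1 at distance r: E = 2kp₁/r³. Force on dipole 2 is F = p₂·dE/dr (gradient along axis).
dE/dr = −6kp₁/r⁴, so |F| = 6kp₁p₂/r⁴ (attractive for aligned moments).
F = 6(8.99×10⁹)(3.83×10⁻¹²)(1.59×10⁻⁹)/(0.285)⁴ = 4.979×10⁻⁸ N.

F ≈ 4.98×10⁻⁸ N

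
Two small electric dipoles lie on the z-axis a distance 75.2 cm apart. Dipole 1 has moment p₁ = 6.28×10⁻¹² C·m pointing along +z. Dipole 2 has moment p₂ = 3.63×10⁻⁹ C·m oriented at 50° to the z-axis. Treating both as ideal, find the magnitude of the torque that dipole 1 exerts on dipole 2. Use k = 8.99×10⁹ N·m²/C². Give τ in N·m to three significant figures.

The second dipole sits on the axis of the first, so the field there is axial: E₁ = 2kp₁/r³ along +z.
E₁ = 2(8.99×10⁹)(6.28×10⁻¹²)/(0.752)³ = 0.2655 N/C.
Torque on the second dipole: τ = p₂ E₁ sinθ.
τ = (3.63×10⁻⁹)(0.2655)·sin50° = 7.383×10⁻¹⁰ N·m.

τ ≈ 7.38×10⁻¹⁰ N·m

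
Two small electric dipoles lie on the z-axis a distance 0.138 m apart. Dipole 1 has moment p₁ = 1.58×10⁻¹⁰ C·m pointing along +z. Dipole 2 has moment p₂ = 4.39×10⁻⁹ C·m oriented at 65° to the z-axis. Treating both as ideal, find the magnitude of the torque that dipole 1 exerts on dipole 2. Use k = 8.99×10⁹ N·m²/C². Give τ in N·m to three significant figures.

The second dipole sits on the axis of the first, so the field there is axial: E₁ = 2kp₁/r³ along +z.
E₁ = 2(8.99×10⁹)(1.58×10⁻¹⁰)/(0.138)³ = 1081 N/C.
Torque on the second dipole: τ = p₂ E₁ sinθ.
τ = (4.39×10⁻⁹)(1081)·sin65° = 4.301×10⁻⁶ N·m.

τ ≈ 4.30×10⁻⁶ N·m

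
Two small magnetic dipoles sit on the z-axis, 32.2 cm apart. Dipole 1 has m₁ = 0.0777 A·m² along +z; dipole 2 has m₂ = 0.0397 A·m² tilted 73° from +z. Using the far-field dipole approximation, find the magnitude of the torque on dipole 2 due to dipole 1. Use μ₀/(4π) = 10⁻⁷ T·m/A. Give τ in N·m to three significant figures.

τ ≈ 1.77×10⁻⁸ N·m

Dipole B is on the axis of dipole A, so B₁ there is axial: B₁ = (μ₀/4π)·2m₁/r³ along +z.
B₁ = 2(10⁻⁷)(0.0777)/(0.322)³ = 4.655×10⁻⁷ T.
τ = m₂ B₁ sinθ.
τ = (0.0397)(4.655×10⁻⁷)·sin73° = 1.767×10⁻⁸ N·m.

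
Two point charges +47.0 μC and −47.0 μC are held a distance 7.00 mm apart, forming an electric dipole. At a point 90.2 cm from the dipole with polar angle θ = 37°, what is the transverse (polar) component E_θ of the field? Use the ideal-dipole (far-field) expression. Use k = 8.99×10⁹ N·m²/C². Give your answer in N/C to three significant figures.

E_θ ≈ 2430 N/C

Dipole moment p = qd = (4.70×10⁻⁵ C)(0.00700 m) = 3.29×10⁻⁷ C·m.
For a dipole, E_θ = (kp sinθ)/r³.
kp/r³ = (8.99×10⁹)(3.29×10⁻⁷)/(0.902)³ = 4030 N/C.
E_θ = 4030·sin37° = 2425 N/C.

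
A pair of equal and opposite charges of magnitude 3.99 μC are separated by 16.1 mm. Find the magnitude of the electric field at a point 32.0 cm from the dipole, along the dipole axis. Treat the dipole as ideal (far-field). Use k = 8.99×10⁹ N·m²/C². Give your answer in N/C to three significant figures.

E ≈ 3.52×10⁴ N/C

Dipole moment p = qd = (3.99×10⁻⁶ C)(0.0161 m) = 6.424×10⁻⁸ C·m.
On the dipole axis E = 2kp/r³.
E = 2·(8.99×10⁹)(6.424×10⁻⁸) / (0.320)³ = 3.525×10⁴ N/C.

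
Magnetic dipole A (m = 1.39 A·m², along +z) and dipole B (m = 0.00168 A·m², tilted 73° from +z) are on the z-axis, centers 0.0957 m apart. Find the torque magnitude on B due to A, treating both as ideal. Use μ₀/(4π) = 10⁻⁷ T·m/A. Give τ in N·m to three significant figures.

τ ≈ 5.10×10⁻⁷ N·m

Dipole B is on the axis of dipole A, so B₁ there is axial: B₁ = (μ₀/4π)·2m₁/r³ along +z.
B₁ = 2(10⁻⁷)(1.39)/(0.0957)³ = 3.172×10⁻⁴ T.
τ = m₂ B₁ sinθ.
τ = (0.00168)(3.172×10⁻⁴)·sin73° = 5.096×10⁻⁷ N·m.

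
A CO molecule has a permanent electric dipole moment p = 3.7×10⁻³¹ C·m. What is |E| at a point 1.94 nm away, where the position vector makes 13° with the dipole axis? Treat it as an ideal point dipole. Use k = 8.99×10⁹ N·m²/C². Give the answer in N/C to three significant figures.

At angle θ the dipole field magnitude is E = (kp/r³)·√(1 + 3cos²θ).
kp/r³ = (8.99×10⁹)(3.70×10⁻³¹) / (1.94×10⁻⁹)³ = 4.556×10⁵ N/C.
√(1 + 3cos²13°) = √(1 + 3·0.9494) = √3.8482 ≈ 1.9617.
E ≈ 4.556×10⁵ × 1.962 = 8.937×10⁵ N/C.

E ≈ 8.94×10⁵ N/C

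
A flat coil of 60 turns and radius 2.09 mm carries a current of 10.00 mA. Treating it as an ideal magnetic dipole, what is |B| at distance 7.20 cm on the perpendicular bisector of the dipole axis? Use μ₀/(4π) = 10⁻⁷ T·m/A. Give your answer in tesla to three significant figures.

B ≈ 2.21×10⁻⁹ T

m = NIA = NIπa² = 60·(0.0100)·π·(0.00209)² = 8.234×10⁻⁶ A·m².
In the equatorial plane B = (μ₀/4π)·m/r³ (half the axial value).
B = (10⁻⁷)·(8.234×10⁻⁶) / (0.0720)³ = 2.206×10⁻⁹ T.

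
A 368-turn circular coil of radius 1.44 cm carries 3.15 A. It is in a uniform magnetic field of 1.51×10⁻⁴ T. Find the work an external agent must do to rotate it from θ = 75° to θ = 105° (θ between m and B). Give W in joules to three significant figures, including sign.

W ≈ 5.90×10⁻⁵ J

m = NIA = NIπa² = 368·(3.15)·π·(0.0144)² = 0.7552 A·m².
W_ext = ΔU = −mB cosθ₂ + mB cosθ₁ = mB(cosθ₁ − cosθ₂).
W = (0.7552)(1.51×10⁻⁴)·(cos75° − cos105°) = (1.140×10⁻⁴)·(+0.5176) = 5.903×10⁻⁵ J.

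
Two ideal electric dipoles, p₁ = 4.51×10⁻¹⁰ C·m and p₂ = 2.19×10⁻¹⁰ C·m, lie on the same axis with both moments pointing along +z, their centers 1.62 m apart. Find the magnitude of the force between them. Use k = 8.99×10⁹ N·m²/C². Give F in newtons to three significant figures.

F ≈ 7.74×10⁻¹⁰ N

On-axis field of dipole 1 at distance r: E = 2kp₁/r³. Force on dipole 2 is F = p₂·dE/dr (gradient along axis).
dE/dr = −6kp₁/r⁴, so |F| = 6kp₁p₂/r⁴ (attractive for aligned moments).
F = 6(8.99×10⁹)(4.51×10⁻¹⁰)(2.19×10⁻¹⁰)/(1.62)⁴ = 7.735×10⁻¹⁰ N.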